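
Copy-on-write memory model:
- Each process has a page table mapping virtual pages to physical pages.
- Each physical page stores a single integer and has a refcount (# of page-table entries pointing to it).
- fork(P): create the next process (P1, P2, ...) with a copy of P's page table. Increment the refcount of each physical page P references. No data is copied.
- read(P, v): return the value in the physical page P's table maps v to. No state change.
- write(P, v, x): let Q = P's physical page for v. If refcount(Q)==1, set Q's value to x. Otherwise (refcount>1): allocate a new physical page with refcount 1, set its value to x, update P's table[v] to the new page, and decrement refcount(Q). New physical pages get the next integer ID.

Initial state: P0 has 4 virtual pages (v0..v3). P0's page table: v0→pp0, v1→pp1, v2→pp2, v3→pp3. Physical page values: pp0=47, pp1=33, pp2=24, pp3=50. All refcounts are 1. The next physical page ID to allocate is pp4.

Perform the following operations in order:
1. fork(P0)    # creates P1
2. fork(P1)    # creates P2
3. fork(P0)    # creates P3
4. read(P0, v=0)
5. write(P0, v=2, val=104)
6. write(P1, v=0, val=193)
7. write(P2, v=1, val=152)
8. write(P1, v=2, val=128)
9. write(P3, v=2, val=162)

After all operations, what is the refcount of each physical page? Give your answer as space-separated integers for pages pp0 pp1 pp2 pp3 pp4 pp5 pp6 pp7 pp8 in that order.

Answer: 3 3 1 4 1 1 1 1 1

Derivation:
Op 1: fork(P0) -> P1. 4 ppages; refcounts: pp0:2 pp1:2 pp2:2 pp3:2
Op 2: fork(P1) -> P2. 4 ppages; refcounts: pp0:3 pp1:3 pp2:3 pp3:3
Op 3: fork(P0) -> P3. 4 ppages; refcounts: pp0:4 pp1:4 pp2:4 pp3:4
Op 4: read(P0, v0) -> 47. No state change.
Op 5: write(P0, v2, 104). refcount(pp2)=4>1 -> COPY to pp4. 5 ppages; refcounts: pp0:4 pp1:4 pp2:3 pp3:4 pp4:1
Op 6: write(P1, v0, 193). refcount(pp0)=4>1 -> COPY to pp5. 6 ppages; refcounts: pp0:3 pp1:4 pp2:3 pp3:4 pp4:1 pp5:1
Op 7: write(P2, v1, 152). refcount(pp1)=4>1 -> COPY to pp6. 7 ppages; refcounts: pp0:3 pp1:3 pp2:3 pp3:4 pp4:1 pp5:1 pp6:1
Op 8: write(P1, v2, 128). refcount(pp2)=3>1 -> COPY to pp7. 8 ppages; refcounts: pp0:3 pp1:3 pp2:2 pp3:4 pp4:1 pp5:1 pp6:1 pp7:1
Op 9: write(P3, v2, 162). refcount(pp2)=2>1 -> COPY to pp8. 9 ppages; refcounts: pp0:3 pp1:3 pp2:1 pp3:4 pp4:1 pp5:1 pp6:1 pp7:1 pp8:1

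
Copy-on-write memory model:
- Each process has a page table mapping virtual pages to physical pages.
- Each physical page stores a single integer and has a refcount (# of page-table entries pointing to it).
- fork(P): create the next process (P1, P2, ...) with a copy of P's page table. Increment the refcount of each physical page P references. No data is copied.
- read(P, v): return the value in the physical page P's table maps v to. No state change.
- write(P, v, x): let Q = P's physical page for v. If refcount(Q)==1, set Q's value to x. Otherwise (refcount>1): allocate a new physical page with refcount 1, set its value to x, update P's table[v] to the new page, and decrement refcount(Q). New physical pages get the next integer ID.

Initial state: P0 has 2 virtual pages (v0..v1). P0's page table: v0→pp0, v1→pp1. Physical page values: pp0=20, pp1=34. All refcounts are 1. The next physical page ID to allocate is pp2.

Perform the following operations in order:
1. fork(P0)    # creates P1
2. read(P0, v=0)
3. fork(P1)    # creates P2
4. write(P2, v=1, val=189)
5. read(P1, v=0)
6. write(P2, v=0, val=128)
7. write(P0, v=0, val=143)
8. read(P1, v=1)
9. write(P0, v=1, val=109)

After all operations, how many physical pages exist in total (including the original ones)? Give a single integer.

Op 1: fork(P0) -> P1. 2 ppages; refcounts: pp0:2 pp1:2
Op 2: read(P0, v0) -> 20. No state change.
Op 3: fork(P1) -> P2. 2 ppages; refcounts: pp0:3 pp1:3
Op 4: write(P2, v1, 189). refcount(pp1)=3>1 -> COPY to pp2. 3 ppages; refcounts: pp0:3 pp1:2 pp2:1
Op 5: read(P1, v0) -> 20. No state change.
Op 6: write(P2, v0, 128). refcount(pp0)=3>1 -> COPY to pp3. 4 ppages; refcounts: pp0:2 pp1:2 pp2:1 pp3:1
Op 7: write(P0, v0, 143). refcount(pp0)=2>1 -> COPY to pp4. 5 ppages; refcounts: pp0:1 pp1:2 pp2:1 pp3:1 pp4:1
Op 8: read(P1, v1) -> 34. No state change.
Op 9: write(P0, v1, 109). refcount(pp1)=2>1 -> COPY to pp5. 6 ppages; refcounts: pp0:1 pp1:1 pp2:1 pp3:1 pp4:1 pp5:1

Answer: 6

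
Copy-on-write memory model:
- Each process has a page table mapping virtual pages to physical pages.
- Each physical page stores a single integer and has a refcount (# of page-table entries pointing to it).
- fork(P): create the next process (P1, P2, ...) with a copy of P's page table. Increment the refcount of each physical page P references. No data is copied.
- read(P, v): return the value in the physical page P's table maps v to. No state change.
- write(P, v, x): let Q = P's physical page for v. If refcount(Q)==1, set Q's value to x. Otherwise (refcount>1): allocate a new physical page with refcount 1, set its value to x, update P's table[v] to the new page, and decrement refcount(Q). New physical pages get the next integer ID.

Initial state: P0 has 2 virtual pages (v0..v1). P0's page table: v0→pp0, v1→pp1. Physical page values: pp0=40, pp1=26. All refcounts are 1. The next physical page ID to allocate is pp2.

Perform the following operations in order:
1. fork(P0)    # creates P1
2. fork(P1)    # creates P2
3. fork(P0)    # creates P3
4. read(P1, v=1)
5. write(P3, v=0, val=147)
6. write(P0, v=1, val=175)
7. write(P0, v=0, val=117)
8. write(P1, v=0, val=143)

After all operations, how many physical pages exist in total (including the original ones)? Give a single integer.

Op 1: fork(P0) -> P1. 2 ppages; refcounts: pp0:2 pp1:2
Op 2: fork(P1) -> P2. 2 ppages; refcounts: pp0:3 pp1:3
Op 3: fork(P0) -> P3. 2 ppages; refcounts: pp0:4 pp1:4
Op 4: read(P1, v1) -> 26. No state change.
Op 5: write(P3, v0, 147). refcount(pp0)=4>1 -> COPY to pp2. 3 ppages; refcounts: pp0:3 pp1:4 pp2:1
Op 6: write(P0, v1, 175). refcount(pp1)=4>1 -> COPY to pp3. 4 ppages; refcounts: pp0:3 pp1:3 pp2:1 pp3:1
Op 7: write(P0, v0, 117). refcount(pp0)=3>1 -> COPY to pp4. 5 ppages; refcounts: pp0:2 pp1:3 pp2:1 pp3:1 pp4:1
Op 8: write(P1, v0, 143). refcount(pp0)=2>1 -> COPY to pp5. 6 ppages; refcounts: pp0:1 pp1:3 pp2:1 pp3:1 pp4:1 pp5:1

Answer: 6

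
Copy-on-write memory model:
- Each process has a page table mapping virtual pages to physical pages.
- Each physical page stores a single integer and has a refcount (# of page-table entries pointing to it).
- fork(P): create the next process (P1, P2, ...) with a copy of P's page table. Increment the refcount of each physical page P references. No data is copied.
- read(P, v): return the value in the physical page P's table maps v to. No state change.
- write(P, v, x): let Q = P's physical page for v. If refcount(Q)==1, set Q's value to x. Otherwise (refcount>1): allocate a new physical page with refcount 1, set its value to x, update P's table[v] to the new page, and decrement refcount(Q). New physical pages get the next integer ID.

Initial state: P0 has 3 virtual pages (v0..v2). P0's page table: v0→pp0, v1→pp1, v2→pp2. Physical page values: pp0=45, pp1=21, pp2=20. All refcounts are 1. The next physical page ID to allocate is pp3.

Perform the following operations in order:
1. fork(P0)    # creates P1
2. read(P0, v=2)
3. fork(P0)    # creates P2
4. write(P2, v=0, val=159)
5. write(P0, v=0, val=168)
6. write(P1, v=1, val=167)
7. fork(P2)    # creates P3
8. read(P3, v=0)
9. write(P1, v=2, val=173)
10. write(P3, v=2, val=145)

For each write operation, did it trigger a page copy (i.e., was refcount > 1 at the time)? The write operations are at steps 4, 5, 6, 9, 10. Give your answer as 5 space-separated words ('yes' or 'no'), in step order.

Op 1: fork(P0) -> P1. 3 ppages; refcounts: pp0:2 pp1:2 pp2:2
Op 2: read(P0, v2) -> 20. No state change.
Op 3: fork(P0) -> P2. 3 ppages; refcounts: pp0:3 pp1:3 pp2:3
Op 4: write(P2, v0, 159). refcount(pp0)=3>1 -> COPY to pp3. 4 ppages; refcounts: pp0:2 pp1:3 pp2:3 pp3:1
Op 5: write(P0, v0, 168). refcount(pp0)=2>1 -> COPY to pp4. 5 ppages; refcounts: pp0:1 pp1:3 pp2:3 pp3:1 pp4:1
Op 6: write(P1, v1, 167). refcount(pp1)=3>1 -> COPY to pp5. 6 ppages; refcounts: pp0:1 pp1:2 pp2:3 pp3:1 pp4:1 pp5:1
Op 7: fork(P2) -> P3. 6 ppages; refcounts: pp0:1 pp1:3 pp2:4 pp3:2 pp4:1 pp5:1
Op 8: read(P3, v0) -> 159. No state change.
Op 9: write(P1, v2, 173). refcount(pp2)=4>1 -> COPY to pp6. 7 ppages; refcounts: pp0:1 pp1:3 pp2:3 pp3:2 pp4:1 pp5:1 pp6:1
Op 10: write(P3, v2, 145). refcount(pp2)=3>1 -> COPY to pp7. 8 ppages; refcounts: pp0:1 pp1:3 pp2:2 pp3:2 pp4:1 pp5:1 pp6:1 pp7:1

yes yes yes yes yes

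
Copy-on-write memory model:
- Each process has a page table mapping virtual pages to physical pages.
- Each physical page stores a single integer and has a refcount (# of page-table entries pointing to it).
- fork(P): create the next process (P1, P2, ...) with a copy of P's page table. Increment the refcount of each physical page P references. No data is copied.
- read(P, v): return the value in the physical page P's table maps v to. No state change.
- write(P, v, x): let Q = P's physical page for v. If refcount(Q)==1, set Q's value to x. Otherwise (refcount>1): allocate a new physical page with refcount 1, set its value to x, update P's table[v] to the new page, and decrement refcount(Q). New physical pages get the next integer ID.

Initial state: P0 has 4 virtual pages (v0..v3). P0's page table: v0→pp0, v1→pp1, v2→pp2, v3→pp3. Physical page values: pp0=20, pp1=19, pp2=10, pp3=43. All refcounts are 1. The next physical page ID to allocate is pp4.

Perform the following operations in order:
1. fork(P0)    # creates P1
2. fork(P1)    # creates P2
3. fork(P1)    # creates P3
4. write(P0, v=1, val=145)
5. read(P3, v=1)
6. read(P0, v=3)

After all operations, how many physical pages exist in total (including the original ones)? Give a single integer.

Op 1: fork(P0) -> P1. 4 ppages; refcounts: pp0:2 pp1:2 pp2:2 pp3:2
Op 2: fork(P1) -> P2. 4 ppages; refcounts: pp0:3 pp1:3 pp2:3 pp3:3
Op 3: fork(P1) -> P3. 4 ppages; refcounts: pp0:4 pp1:4 pp2:4 pp3:4
Op 4: write(P0, v1, 145). refcount(pp1)=4>1 -> COPY to pp4. 5 ppages; refcounts: pp0:4 pp1:3 pp2:4 pp3:4 pp4:1
Op 5: read(P3, v1) -> 19. No state change.
Op 6: read(P0, v3) -> 43. No state change.

Answer: 5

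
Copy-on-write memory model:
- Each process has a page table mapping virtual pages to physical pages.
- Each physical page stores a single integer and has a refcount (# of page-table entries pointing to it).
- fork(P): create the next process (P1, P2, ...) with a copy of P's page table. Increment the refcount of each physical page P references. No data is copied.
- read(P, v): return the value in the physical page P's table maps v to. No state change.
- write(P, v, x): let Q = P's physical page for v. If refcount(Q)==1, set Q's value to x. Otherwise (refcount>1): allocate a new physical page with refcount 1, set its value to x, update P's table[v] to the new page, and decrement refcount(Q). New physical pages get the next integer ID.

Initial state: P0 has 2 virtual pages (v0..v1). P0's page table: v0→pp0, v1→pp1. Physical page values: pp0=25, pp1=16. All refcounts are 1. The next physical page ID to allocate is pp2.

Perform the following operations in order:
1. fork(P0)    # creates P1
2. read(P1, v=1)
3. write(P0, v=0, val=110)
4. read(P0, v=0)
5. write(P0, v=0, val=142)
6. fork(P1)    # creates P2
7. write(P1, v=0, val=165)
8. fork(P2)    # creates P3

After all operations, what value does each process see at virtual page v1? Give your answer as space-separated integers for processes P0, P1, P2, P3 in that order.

Answer: 16 16 16 16

Derivation:
Op 1: fork(P0) -> P1. 2 ppages; refcounts: pp0:2 pp1:2
Op 2: read(P1, v1) -> 16. No state change.
Op 3: write(P0, v0, 110). refcount(pp0)=2>1 -> COPY to pp2. 3 ppages; refcounts: pp0:1 pp1:2 pp2:1
Op 4: read(P0, v0) -> 110. No state change.
Op 5: write(P0, v0, 142). refcount(pp2)=1 -> write in place. 3 ppages; refcounts: pp0:1 pp1:2 pp2:1
Op 6: fork(P1) -> P2. 3 ppages; refcounts: pp0:2 pp1:3 pp2:1
Op 7: write(P1, v0, 165). refcount(pp0)=2>1 -> COPY to pp3. 4 ppages; refcounts: pp0:1 pp1:3 pp2:1 pp3:1
Op 8: fork(P2) -> P3. 4 ppages; refcounts: pp0:2 pp1:4 pp2:1 pp3:1
P0: v1 -> pp1 = 16
P1: v1 -> pp1 = 16
P2: v1 -> pp1 = 16
P3: v1 -> pp1 = 16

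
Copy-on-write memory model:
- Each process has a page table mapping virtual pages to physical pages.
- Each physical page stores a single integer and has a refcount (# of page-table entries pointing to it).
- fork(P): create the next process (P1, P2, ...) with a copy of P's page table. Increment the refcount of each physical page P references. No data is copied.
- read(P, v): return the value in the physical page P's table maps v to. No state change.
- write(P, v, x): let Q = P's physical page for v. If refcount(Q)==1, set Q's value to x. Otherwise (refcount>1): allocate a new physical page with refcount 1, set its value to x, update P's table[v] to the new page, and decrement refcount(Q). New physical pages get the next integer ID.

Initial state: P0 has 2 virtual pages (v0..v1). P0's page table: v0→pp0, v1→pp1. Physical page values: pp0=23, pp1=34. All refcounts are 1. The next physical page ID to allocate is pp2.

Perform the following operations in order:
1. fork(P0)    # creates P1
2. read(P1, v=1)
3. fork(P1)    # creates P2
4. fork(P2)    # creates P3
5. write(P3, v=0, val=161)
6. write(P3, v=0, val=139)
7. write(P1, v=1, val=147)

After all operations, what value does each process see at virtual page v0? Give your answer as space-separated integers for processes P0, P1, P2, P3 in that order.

Op 1: fork(P0) -> P1. 2 ppages; refcounts: pp0:2 pp1:2
Op 2: read(P1, v1) -> 34. No state change.
Op 3: fork(P1) -> P2. 2 ppages; refcounts: pp0:3 pp1:3
Op 4: fork(P2) -> P3. 2 ppages; refcounts: pp0:4 pp1:4
Op 5: write(P3, v0, 161). refcount(pp0)=4>1 -> COPY to pp2. 3 ppages; refcounts: pp0:3 pp1:4 pp2:1
Op 6: write(P3, v0, 139). refcount(pp2)=1 -> write in place. 3 ppages; refcounts: pp0:3 pp1:4 pp2:1
Op 7: write(P1, v1, 147). refcount(pp1)=4>1 -> COPY to pp3. 4 ppages; refcounts: pp0:3 pp1:3 pp2:1 pp3:1
P0: v0 -> pp0 = 23
P1: v0 -> pp0 = 23
P2: v0 -> pp0 = 23
P3: v0 -> pp2 = 139

Answer: 23 23 23 139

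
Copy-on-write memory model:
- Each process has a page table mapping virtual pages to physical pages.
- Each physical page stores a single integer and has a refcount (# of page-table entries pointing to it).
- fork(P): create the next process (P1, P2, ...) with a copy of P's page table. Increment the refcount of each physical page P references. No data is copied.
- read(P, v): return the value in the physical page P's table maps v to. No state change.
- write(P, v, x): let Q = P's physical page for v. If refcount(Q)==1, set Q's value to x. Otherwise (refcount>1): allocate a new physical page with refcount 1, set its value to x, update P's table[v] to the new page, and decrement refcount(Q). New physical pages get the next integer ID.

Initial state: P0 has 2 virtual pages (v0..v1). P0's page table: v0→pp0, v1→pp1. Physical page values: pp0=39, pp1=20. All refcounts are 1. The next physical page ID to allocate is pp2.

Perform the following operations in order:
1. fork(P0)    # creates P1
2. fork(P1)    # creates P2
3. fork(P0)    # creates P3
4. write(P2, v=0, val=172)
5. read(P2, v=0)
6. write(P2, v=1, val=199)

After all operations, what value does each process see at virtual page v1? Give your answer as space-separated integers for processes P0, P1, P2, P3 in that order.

Answer: 20 20 199 20

Derivation:
Op 1: fork(P0) -> P1. 2 ppages; refcounts: pp0:2 pp1:2
Op 2: fork(P1) -> P2. 2 ppages; refcounts: pp0:3 pp1:3
Op 3: fork(P0) -> P3. 2 ppages; refcounts: pp0:4 pp1:4
Op 4: write(P2, v0, 172). refcount(pp0)=4>1 -> COPY to pp2. 3 ppages; refcounts: pp0:3 pp1:4 pp2:1
Op 5: read(P2, v0) -> 172. No state change.
Op 6: write(P2, v1, 199). refcount(pp1)=4>1 -> COPY to pp3. 4 ppages; refcounts: pp0:3 pp1:3 pp2:1 pp3:1
P0: v1 -> pp1 = 20
P1: v1 -> pp1 = 20
P2: v1 -> pp3 = 199
P3: v1 -> pp1 = 20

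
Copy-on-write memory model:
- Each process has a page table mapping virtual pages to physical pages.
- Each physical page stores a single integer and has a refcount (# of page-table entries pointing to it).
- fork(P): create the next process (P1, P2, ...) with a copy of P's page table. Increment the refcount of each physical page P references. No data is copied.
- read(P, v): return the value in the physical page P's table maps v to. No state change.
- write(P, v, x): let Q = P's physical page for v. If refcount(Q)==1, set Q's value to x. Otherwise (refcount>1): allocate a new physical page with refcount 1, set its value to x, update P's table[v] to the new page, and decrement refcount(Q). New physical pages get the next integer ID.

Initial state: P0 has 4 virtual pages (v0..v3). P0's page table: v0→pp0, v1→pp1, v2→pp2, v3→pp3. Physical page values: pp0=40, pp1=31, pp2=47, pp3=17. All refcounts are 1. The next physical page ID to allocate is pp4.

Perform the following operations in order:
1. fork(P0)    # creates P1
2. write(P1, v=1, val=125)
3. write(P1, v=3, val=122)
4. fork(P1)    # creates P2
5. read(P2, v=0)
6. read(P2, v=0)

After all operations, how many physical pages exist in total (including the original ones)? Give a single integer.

Op 1: fork(P0) -> P1. 4 ppages; refcounts: pp0:2 pp1:2 pp2:2 pp3:2
Op 2: write(P1, v1, 125). refcount(pp1)=2>1 -> COPY to pp4. 5 ppages; refcounts: pp0:2 pp1:1 pp2:2 pp3:2 pp4:1
Op 3: write(P1, v3, 122). refcount(pp3)=2>1 -> COPY to pp5. 6 ppages; refcounts: pp0:2 pp1:1 pp2:2 pp3:1 pp4:1 pp5:1
Op 4: fork(P1) -> P2. 6 ppages; refcounts: pp0:3 pp1:1 pp2:3 pp3:1 pp4:2 pp5:2
Op 5: read(P2, v0) -> 40. No state change.
Op 6: read(P2, v0) -> 40. No state change.

Answer: 6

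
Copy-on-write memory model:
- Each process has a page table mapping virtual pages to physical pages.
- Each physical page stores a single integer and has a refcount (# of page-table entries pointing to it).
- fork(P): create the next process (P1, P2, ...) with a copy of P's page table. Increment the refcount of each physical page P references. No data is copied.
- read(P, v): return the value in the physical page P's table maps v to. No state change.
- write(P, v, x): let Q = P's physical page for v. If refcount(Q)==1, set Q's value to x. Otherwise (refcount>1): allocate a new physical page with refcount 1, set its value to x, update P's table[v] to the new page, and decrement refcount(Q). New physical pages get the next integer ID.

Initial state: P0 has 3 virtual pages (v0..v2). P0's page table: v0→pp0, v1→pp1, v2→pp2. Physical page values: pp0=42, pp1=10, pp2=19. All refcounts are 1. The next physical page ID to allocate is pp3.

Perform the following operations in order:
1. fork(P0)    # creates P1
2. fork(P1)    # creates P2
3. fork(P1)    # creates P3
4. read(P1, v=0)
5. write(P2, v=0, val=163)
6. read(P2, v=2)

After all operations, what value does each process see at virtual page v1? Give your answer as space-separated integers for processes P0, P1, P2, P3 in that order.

Op 1: fork(P0) -> P1. 3 ppages; refcounts: pp0:2 pp1:2 pp2:2
Op 2: fork(P1) -> P2. 3 ppages; refcounts: pp0:3 pp1:3 pp2:3
Op 3: fork(P1) -> P3. 3 ppages; refcounts: pp0:4 pp1:4 pp2:4
Op 4: read(P1, v0) -> 42. No state change.
Op 5: write(P2, v0, 163). refcount(pp0)=4>1 -> COPY to pp3. 4 ppages; refcounts: pp0:3 pp1:4 pp2:4 pp3:1
Op 6: read(P2, v2) -> 19. No state change.
P0: v1 -> pp1 = 10
P1: v1 -> pp1 = 10
P2: v1 -> pp1 = 10
P3: v1 -> pp1 = 10

Answer: 10 10 10 10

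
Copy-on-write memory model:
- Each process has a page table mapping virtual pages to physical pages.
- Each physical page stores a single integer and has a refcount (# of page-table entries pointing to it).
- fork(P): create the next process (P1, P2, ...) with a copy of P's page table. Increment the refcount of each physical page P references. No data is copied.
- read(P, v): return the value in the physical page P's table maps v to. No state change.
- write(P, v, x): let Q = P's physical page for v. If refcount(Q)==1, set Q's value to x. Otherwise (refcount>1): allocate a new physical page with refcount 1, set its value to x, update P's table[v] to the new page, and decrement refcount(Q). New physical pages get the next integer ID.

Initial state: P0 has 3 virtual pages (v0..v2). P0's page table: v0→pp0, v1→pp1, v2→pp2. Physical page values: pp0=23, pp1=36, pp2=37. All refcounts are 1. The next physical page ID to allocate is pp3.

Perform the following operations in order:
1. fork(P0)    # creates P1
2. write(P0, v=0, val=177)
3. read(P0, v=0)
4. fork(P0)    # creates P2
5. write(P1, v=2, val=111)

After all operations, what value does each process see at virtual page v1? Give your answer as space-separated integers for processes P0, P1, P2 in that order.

Op 1: fork(P0) -> P1. 3 ppages; refcounts: pp0:2 pp1:2 pp2:2
Op 2: write(P0, v0, 177). refcount(pp0)=2>1 -> COPY to pp3. 4 ppages; refcounts: pp0:1 pp1:2 pp2:2 pp3:1
Op 3: read(P0, v0) -> 177. No state change.
Op 4: fork(P0) -> P2. 4 ppages; refcounts: pp0:1 pp1:3 pp2:3 pp3:2
Op 5: write(P1, v2, 111). refcount(pp2)=3>1 -> COPY to pp4. 5 ppages; refcounts: pp0:1 pp1:3 pp2:2 pp3:2 pp4:1
P0: v1 -> pp1 = 36
P1: v1 -> pp1 = 36
P2: v1 -> pp1 = 36

Answer: 36 36 36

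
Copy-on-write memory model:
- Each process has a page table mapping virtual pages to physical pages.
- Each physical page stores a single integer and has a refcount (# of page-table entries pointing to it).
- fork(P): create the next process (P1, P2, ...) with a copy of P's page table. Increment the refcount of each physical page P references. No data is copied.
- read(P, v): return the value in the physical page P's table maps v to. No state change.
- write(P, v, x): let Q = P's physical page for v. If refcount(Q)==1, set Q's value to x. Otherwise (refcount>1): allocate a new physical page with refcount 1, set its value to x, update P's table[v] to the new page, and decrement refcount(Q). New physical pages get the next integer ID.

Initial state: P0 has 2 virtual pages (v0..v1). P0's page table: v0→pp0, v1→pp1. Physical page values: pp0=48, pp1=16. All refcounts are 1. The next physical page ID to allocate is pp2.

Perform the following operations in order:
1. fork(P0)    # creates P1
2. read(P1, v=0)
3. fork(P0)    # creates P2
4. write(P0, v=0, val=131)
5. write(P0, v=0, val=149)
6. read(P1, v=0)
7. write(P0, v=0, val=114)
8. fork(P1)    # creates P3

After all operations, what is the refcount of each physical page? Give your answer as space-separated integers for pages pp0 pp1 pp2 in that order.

Op 1: fork(P0) -> P1. 2 ppages; refcounts: pp0:2 pp1:2
Op 2: read(P1, v0) -> 48. No state change.
Op 3: fork(P0) -> P2. 2 ppages; refcounts: pp0:3 pp1:3
Op 4: write(P0, v0, 131). refcount(pp0)=3>1 -> COPY to pp2. 3 ppages; refcounts: pp0:2 pp1:3 pp2:1
Op 5: write(P0, v0, 149). refcount(pp2)=1 -> write in place. 3 ppages; refcounts: pp0:2 pp1:3 pp2:1
Op 6: read(P1, v0) -> 48. No state change.
Op 7: write(P0, v0, 114). refcount(pp2)=1 -> write in place. 3 ppages; refcounts: pp0:2 pp1:3 pp2:1
Op 8: fork(P1) -> P3. 3 ppages; refcounts: pp0:3 pp1:4 pp2:1

Answer: 3 4 1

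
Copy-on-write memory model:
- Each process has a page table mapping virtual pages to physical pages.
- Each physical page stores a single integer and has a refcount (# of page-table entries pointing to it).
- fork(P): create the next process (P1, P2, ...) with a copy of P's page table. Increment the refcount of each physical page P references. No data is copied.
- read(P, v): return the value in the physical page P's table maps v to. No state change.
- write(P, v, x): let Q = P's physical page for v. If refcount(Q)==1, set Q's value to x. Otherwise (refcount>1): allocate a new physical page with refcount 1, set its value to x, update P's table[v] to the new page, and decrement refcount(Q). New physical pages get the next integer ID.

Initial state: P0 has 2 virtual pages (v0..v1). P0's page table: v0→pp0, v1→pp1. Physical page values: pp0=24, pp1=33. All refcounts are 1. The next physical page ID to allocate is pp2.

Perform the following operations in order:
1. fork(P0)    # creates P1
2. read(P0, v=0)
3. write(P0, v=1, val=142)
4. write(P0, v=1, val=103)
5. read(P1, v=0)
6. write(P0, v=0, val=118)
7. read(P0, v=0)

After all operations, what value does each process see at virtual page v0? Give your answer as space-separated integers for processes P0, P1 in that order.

Op 1: fork(P0) -> P1. 2 ppages; refcounts: pp0:2 pp1:2
Op 2: read(P0, v0) -> 24. No state change.
Op 3: write(P0, v1, 142). refcount(pp1)=2>1 -> COPY to pp2. 3 ppages; refcounts: pp0:2 pp1:1 pp2:1
Op 4: write(P0, v1, 103). refcount(pp2)=1 -> write in place. 3 ppages; refcounts: pp0:2 pp1:1 pp2:1
Op 5: read(P1, v0) -> 24. No state change.
Op 6: write(P0, v0, 118). refcount(pp0)=2>1 -> COPY to pp3. 4 ppages; refcounts: pp0:1 pp1:1 pp2:1 pp3:1
Op 7: read(P0, v0) -> 118. No state change.
P0: v0 -> pp3 = 118
P1: v0 -> pp0 = 24

Answer: 118 24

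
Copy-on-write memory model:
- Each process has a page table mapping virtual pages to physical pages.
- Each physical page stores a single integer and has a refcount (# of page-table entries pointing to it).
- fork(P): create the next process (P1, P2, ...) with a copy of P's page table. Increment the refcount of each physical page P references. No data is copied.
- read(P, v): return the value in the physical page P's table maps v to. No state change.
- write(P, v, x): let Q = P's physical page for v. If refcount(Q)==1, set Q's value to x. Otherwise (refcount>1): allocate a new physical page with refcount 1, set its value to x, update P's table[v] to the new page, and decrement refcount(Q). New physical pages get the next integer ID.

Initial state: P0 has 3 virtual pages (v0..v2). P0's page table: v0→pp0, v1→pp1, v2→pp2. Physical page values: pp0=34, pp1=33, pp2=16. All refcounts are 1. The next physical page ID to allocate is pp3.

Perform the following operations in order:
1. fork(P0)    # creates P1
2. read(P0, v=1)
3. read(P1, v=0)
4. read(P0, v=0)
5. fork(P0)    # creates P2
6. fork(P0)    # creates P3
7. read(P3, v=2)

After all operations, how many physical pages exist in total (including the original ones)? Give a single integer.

Answer: 3

Derivation:
Op 1: fork(P0) -> P1. 3 ppages; refcounts: pp0:2 pp1:2 pp2:2
Op 2: read(P0, v1) -> 33. No state change.
Op 3: read(P1, v0) -> 34. No state change.
Op 4: read(P0, v0) -> 34. No state change.
Op 5: fork(P0) -> P2. 3 ppages; refcounts: pp0:3 pp1:3 pp2:3
Op 6: fork(P0) -> P3. 3 ppages; refcounts: pp0:4 pp1:4 pp2:4
Op 7: read(P3, v2) -> 16. No state change.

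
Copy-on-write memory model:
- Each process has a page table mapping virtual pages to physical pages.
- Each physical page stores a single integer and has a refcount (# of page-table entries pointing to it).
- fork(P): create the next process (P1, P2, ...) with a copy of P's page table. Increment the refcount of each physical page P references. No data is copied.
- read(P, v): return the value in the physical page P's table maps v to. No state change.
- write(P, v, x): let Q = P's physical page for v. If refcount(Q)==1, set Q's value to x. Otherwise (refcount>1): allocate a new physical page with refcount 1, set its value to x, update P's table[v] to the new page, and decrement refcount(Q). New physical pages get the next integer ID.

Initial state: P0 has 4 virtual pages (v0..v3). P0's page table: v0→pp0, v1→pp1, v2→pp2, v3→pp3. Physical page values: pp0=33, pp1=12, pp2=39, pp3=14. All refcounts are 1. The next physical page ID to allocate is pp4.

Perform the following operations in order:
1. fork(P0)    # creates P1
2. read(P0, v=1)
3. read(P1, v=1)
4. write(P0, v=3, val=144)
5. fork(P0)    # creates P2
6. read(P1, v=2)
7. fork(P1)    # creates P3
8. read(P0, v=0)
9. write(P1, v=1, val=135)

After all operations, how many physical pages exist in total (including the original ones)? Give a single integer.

Op 1: fork(P0) -> P1. 4 ppages; refcounts: pp0:2 pp1:2 pp2:2 pp3:2
Op 2: read(P0, v1) -> 12. No state change.
Op 3: read(P1, v1) -> 12. No state change.
Op 4: write(P0, v3, 144). refcount(pp3)=2>1 -> COPY to pp4. 5 ppages; refcounts: pp0:2 pp1:2 pp2:2 pp3:1 pp4:1
Op 5: fork(P0) -> P2. 5 ppages; refcounts: pp0:3 pp1:3 pp2:3 pp3:1 pp4:2
Op 6: read(P1, v2) -> 39. No state change.
Op 7: fork(P1) -> P3. 5 ppages; refcounts: pp0:4 pp1:4 pp2:4 pp3:2 pp4:2
Op 8: read(P0, v0) -> 33. No state change.
Op 9: write(P1, v1, 135). refcount(pp1)=4>1 -> COPY to pp5. 6 ppages; refcounts: pp0:4 pp1:3 pp2:4 pp3:2 pp4:2 pp5:1

Answer: 6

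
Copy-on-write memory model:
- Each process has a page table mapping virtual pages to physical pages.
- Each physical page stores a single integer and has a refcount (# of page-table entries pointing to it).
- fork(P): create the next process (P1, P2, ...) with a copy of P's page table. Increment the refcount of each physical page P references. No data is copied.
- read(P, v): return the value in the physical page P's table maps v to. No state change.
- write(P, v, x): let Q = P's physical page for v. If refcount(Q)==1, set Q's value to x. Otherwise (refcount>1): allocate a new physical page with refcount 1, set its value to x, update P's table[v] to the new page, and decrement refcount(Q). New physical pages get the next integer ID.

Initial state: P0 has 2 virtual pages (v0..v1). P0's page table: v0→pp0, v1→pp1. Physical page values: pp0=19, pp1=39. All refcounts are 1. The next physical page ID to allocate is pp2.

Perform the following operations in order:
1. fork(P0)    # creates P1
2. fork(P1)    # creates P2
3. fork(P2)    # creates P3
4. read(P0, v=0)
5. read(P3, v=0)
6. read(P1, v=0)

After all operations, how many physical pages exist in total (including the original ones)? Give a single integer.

Answer: 2

Derivation:
Op 1: fork(P0) -> P1. 2 ppages; refcounts: pp0:2 pp1:2
Op 2: fork(P1) -> P2. 2 ppages; refcounts: pp0:3 pp1:3
Op 3: fork(P2) -> P3. 2 ppages; refcounts: pp0:4 pp1:4
Op 4: read(P0, v0) -> 19. No state change.
Op 5: read(P3, v0) -> 19. No state change.
Op 6: read(P1, v0) -> 19. No state change.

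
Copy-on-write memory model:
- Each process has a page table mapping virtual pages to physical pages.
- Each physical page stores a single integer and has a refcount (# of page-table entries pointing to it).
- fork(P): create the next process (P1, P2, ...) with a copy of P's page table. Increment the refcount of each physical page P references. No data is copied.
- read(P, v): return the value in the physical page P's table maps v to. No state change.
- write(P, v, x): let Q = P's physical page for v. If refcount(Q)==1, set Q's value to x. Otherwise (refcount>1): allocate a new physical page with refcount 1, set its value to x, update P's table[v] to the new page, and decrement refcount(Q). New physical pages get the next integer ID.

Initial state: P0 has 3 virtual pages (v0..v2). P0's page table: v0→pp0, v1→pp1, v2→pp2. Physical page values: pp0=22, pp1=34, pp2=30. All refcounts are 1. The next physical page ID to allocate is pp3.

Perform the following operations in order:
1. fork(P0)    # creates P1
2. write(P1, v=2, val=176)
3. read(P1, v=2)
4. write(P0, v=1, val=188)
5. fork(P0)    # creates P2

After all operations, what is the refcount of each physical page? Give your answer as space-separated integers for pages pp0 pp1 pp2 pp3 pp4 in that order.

Op 1: fork(P0) -> P1. 3 ppages; refcounts: pp0:2 pp1:2 pp2:2
Op 2: write(P1, v2, 176). refcount(pp2)=2>1 -> COPY to pp3. 4 ppages; refcounts: pp0:2 pp1:2 pp2:1 pp3:1
Op 3: read(P1, v2) -> 176. No state change.
Op 4: write(P0, v1, 188). refcount(pp1)=2>1 -> COPY to pp4. 5 ppages; refcounts: pp0:2 pp1:1 pp2:1 pp3:1 pp4:1
Op 5: fork(P0) -> P2. 5 ppages; refcounts: pp0:3 pp1:1 pp2:2 pp3:1 pp4:2

Answer: 3 1 2 1 2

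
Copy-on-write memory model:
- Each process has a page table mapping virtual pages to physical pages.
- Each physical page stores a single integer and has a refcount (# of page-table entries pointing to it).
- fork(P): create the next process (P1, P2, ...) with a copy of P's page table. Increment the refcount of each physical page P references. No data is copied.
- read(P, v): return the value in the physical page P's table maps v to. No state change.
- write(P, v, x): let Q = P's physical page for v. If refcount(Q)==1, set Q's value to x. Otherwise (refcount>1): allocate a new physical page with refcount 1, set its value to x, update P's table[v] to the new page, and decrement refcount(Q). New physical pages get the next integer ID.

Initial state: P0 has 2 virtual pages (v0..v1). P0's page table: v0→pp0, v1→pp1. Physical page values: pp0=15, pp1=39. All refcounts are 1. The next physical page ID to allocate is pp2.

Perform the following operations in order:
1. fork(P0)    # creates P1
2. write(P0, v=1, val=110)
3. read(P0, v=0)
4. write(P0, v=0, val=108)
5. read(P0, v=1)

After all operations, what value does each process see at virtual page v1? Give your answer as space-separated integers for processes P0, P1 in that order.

Op 1: fork(P0) -> P1. 2 ppages; refcounts: pp0:2 pp1:2
Op 2: write(P0, v1, 110). refcount(pp1)=2>1 -> COPY to pp2. 3 ppages; refcounts: pp0:2 pp1:1 pp2:1
Op 3: read(P0, v0) -> 15. No state change.
Op 4: write(P0, v0, 108). refcount(pp0)=2>1 -> COPY to pp3. 4 ppages; refcounts: pp0:1 pp1:1 pp2:1 pp3:1
Op 5: read(P0, v1) -> 110. No state change.
P0: v1 -> pp2 = 110
P1: v1 -> pp1 = 39

Answer: 110 39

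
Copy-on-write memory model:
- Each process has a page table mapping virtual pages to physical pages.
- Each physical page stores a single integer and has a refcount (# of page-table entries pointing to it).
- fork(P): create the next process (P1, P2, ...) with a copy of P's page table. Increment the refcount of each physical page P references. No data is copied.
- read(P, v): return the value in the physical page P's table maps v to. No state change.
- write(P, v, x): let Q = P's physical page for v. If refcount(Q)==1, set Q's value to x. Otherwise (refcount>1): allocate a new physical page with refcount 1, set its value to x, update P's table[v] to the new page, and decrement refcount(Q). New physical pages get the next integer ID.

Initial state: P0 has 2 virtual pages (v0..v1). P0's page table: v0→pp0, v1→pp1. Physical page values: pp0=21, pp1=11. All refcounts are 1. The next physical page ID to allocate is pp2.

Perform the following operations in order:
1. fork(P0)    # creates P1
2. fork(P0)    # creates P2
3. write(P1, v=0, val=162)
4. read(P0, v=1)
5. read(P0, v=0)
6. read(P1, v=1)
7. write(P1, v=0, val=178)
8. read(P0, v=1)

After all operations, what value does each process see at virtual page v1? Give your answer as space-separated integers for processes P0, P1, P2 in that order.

Op 1: fork(P0) -> P1. 2 ppages; refcounts: pp0:2 pp1:2
Op 2: fork(P0) -> P2. 2 ppages; refcounts: pp0:3 pp1:3
Op 3: write(P1, v0, 162). refcount(pp0)=3>1 -> COPY to pp2. 3 ppages; refcounts: pp0:2 pp1:3 pp2:1
Op 4: read(P0, v1) -> 11. No state change.
Op 5: read(P0, v0) -> 21. No state change.
Op 6: read(P1, v1) -> 11. No state change.
Op 7: write(P1, v0, 178). refcount(pp2)=1 -> write in place. 3 ppages; refcounts: pp0:2 pp1:3 pp2:1
Op 8: read(P0, v1) -> 11. No state change.
P0: v1 -> pp1 = 11
P1: v1 -> pp1 = 11
P2: v1 -> pp1 = 11

Answer: 11 11 11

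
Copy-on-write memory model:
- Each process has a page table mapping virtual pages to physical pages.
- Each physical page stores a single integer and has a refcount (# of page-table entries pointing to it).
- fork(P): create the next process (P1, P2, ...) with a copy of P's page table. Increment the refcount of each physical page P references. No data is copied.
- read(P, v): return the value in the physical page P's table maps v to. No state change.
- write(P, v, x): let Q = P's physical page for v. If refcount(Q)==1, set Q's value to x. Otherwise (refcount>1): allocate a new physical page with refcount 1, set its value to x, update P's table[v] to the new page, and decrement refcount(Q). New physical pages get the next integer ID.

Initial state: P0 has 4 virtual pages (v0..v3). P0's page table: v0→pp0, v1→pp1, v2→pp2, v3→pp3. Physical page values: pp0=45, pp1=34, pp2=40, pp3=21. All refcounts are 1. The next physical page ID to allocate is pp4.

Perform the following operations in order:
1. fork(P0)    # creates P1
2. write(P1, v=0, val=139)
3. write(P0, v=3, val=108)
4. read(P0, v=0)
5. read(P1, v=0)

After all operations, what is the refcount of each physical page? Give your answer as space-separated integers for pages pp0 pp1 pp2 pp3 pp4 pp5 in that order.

Answer: 1 2 2 1 1 1

Derivation:
Op 1: fork(P0) -> P1. 4 ppages; refcounts: pp0:2 pp1:2 pp2:2 pp3:2
Op 2: write(P1, v0, 139). refcount(pp0)=2>1 -> COPY to pp4. 5 ppages; refcounts: pp0:1 pp1:2 pp2:2 pp3:2 pp4:1
Op 3: write(P0, v3, 108). refcount(pp3)=2>1 -> COPY to pp5. 6 ppages; refcounts: pp0:1 pp1:2 pp2:2 pp3:1 pp4:1 pp5:1
Op 4: read(P0, v0) -> 45. No state change.
Op 5: read(P1, v0) -> 139. No state change.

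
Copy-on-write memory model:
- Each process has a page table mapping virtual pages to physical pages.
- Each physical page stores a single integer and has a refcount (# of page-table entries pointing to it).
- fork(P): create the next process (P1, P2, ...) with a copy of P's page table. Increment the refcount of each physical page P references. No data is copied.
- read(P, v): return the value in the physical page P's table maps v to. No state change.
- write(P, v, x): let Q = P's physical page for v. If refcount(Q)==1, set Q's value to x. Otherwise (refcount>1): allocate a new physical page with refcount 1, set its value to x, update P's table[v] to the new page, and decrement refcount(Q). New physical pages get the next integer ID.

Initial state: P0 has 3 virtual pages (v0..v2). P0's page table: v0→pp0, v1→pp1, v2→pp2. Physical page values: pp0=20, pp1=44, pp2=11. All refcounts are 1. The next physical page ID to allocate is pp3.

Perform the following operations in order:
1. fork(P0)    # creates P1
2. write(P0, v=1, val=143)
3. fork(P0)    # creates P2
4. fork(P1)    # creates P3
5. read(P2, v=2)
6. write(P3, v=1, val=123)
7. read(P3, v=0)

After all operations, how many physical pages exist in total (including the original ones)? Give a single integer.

Answer: 5

Derivation:
Op 1: fork(P0) -> P1. 3 ppages; refcounts: pp0:2 pp1:2 pp2:2
Op 2: write(P0, v1, 143). refcount(pp1)=2>1 -> COPY to pp3. 4 ppages; refcounts: pp0:2 pp1:1 pp2:2 pp3:1
Op 3: fork(P0) -> P2. 4 ppages; refcounts: pp0:3 pp1:1 pp2:3 pp3:2
Op 4: fork(P1) -> P3. 4 ppages; refcounts: pp0:4 pp1:2 pp2:4 pp3:2
Op 5: read(P2, v2) -> 11. No state change.
Op 6: write(P3, v1, 123). refcount(pp1)=2>1 -> COPY to pp4. 5 ppages; refcounts: pp0:4 pp1:1 pp2:4 pp3:2 pp4:1
Op 7: read(P3, v0) -> 20. No state change.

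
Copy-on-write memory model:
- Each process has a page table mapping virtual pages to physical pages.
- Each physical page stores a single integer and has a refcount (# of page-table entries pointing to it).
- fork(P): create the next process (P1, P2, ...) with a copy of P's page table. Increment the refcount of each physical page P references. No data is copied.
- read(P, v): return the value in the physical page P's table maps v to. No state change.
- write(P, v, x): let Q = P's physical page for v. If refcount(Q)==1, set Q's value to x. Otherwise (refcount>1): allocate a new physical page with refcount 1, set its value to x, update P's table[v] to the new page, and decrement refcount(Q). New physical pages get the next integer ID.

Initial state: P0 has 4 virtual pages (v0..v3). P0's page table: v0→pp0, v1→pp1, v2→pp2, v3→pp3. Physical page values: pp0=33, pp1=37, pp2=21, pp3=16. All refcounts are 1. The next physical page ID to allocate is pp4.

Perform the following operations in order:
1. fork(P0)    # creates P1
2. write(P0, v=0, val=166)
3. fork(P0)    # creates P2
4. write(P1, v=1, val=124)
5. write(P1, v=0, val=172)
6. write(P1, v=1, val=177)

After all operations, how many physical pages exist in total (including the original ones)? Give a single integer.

Op 1: fork(P0) -> P1. 4 ppages; refcounts: pp0:2 pp1:2 pp2:2 pp3:2
Op 2: write(P0, v0, 166). refcount(pp0)=2>1 -> COPY to pp4. 5 ppages; refcounts: pp0:1 pp1:2 pp2:2 pp3:2 pp4:1
Op 3: fork(P0) -> P2. 5 ppages; refcounts: pp0:1 pp1:3 pp2:3 pp3:3 pp4:2
Op 4: write(P1, v1, 124). refcount(pp1)=3>1 -> COPY to pp5. 6 ppages; refcounts: pp0:1 pp1:2 pp2:3 pp3:3 pp4:2 pp5:1
Op 5: write(P1, v0, 172). refcount(pp0)=1 -> write in place. 6 ppages; refcounts: pp0:1 pp1:2 pp2:3 pp3:3 pp4:2 pp5:1
Op 6: write(P1, v1, 177). refcount(pp5)=1 -> write in place. 6 ppages; refcounts: pp0:1 pp1:2 pp2:3 pp3:3 pp4:2 pp5:1

Answer: 6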